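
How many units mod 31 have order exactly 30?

8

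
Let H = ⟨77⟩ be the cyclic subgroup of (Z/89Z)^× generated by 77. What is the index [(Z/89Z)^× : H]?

11

ord(77) | φ(89) = 89 − 1 = 88 = 2^3 · 11.
Divisors of 88: 1, 2, 4, 8, 11, 22, 44, 88.
Check 77^d mod 89 for each divisor in increasing order:
77^1 ≡ 77 (mod 89)
77^2 ≡ 55 (mod 89)
77^4 ≡ 88 (mod 89)
77^8 ≡ 1 (mod 89) ✓
Thus |⟨77⟩| = ord(77) = 8.
[(Z/89Z)^× : ⟨77⟩] = 88/8 = 11.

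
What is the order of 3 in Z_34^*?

16

Since 3 ∈ (Z/34Z)^×, its order divides φ(34) = φ(2)·φ(17) = 1·16 = 16 = 2^4.
Divisors of 16: 1, 2, 4, 8, 16.
Test each divisor d:
3^1 ≡ 3 (mod 34)
3^2 ≡ 9 (mod 34)
3^4 ≡ 13 (mod 34)
3^8 ≡ 33 (mod 34)
3^16 ≡ 1 (mod 34) ✓
So ord_34(3) = 16.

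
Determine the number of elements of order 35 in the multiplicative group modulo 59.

φ(59) = 59 − 1 = 58 = 2 · 29.
In a cyclic group of order 58, there are φ(d) elements of order d for each divisor d of 58, and zero for non-divisors.
Since 35 ∤ 58, the count is 0.

0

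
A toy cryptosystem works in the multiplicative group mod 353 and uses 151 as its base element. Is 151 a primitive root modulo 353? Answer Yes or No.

Yes

φ(353) = 353 − 1 = 352 = 2^5 · 11.
151 is a primitive root mod 353 iff 151^(φ(353)/q) ≢ 1 for every prime q | φ(353), i.e. q ∈ {2, 11}.
151^176 ≡ 352 (mod 353)  [q = 2: ≢ 1 ✓]
151^32 ≡ 58 (mod 353)  [q = 11: ≢ 1 ✓]
Every test exponent gives a nontrivial residue, hence 151 generates the full group.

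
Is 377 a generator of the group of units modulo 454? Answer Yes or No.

φ(454) = φ(2)·φ(227) = 1·226 = 226 = 2 · 113.
An element g generates (Z/454Z)^× iff g^(226/q) ≢ 1 (mod 454) for each prime q ∈ {2, 113}.
377^113 ≡ 453 (mod 454)  [q = 2: ≢ 1 ✓]
377^2 ≡ 27 (mod 454)  [q = 113: ≢ 1 ✓]
All checks pass, so 377 has order 226 and is a primitive root modulo 454.

Yes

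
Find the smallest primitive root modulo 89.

3

φ(89) = 89 − 1 = 88 = 2^3 · 11.
Test candidates g = 2, 3, … against the prime factors q ∈ {2, 11} of φ(89): g is a generator iff g^(88/q) ≢ 1 for every such q.
g = 2: 2^44 ≡ 1 — hits 1, so not a primitive root.
g = 3: 3^44 ≡ 88; 3^8 ≡ 64 — none is 1, so 3 is a primitive root.
Hence the least primitive root of 89 is 3.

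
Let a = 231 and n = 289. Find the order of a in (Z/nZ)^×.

ord(231) | φ(289) = φ(17^2) = 17·(17−1) = 272 = 2^4 · 17.
Divisors of 272: 1, 2, 4, 8, 16, 17, 34, 68, 136, 272.
Compute 231^d (mod 289) for the divisors d until we hit 1:
231^1 ≡ 231
231^2 ≡ 185
231^4 ≡ 123
231^8 ≡ 101
231^16 ≡ 86
231^17 ≡ 214
231^34 ≡ 134
231^68 ≡ 38
231^136 ≡ 288
231^272 ≡ 1
Hence ord(231) = 272.

272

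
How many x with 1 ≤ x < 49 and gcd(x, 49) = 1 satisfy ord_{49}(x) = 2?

1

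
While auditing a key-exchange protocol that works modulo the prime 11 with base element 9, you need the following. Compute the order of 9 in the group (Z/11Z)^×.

5

ord(9) | φ(11) = 11 − 1 = 10 = 2 · 5.
Divisors of 10: 1, 2, 5, 10.
Check 9^d mod 11 for each divisor in increasing order:
9^1 ≡ 9 (mod 11)
9^2 ≡ 4 (mod 11)
9^5 ≡ 1 (mod 11) ✓
So ord_11(9) = 5.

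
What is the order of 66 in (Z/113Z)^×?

112

By Lagrange's theorem, ord_113(66) divides φ(113) = 113 − 1 = 112 = 2^4 · 7.
Divisors of 112: 1, 2, 4, 7, 8, 14, 16, 28, 56, 112.
Check 66^d mod 113 for each divisor in increasing order:
66^1 ≡ 66
66^2 ≡ 62
66^4 ≡ 2
66^7 ≡ 48
66^8 ≡ 4
66^14 ≡ 44
66^16 ≡ 16
66^28 ≡ 15
66^56 ≡ 112
66^112 ≡ 1
The smallest such exponent is 112, so the order of 66 is 112.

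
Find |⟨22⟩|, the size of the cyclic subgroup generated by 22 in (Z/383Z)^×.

382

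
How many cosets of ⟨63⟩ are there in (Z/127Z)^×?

9

By Lagrange's theorem, ord_127(63) divides φ(127) = 127 − 1 = 126 = 2 · 3^2 · 7.
Divisors of 126: 1, 2, 3, 6, 7, 9, 14, 18, 21, 42, 63, 126.
Test each divisor d:
63^1 ≡ 63 (mod 127)
63^2 ≡ 32 (mod 127)
63^3 ≡ 111 (mod 127)
63^6 ≡ 2 (mod 127)
63^7 ≡ 126 (mod 127)
63^9 ≡ 95 (mod 127)
63^14 ≡ 1 (mod 127) ✓
So ord_127(63) = 14, hence |⟨63⟩| = 14.
Index = |(Z/127Z)^×| / |⟨63⟩| = 126 / 14 = 9.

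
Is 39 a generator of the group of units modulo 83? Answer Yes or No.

φ(83) = 83 − 1 = 82 = 2 · 41.
39 is a primitive root mod 83 iff 39^(φ(83)/q) ≢ 1 for every prime q | φ(83), i.e. q ∈ {2, 41}.
39^41 ≡ 82 (mod 83)  [q = 2: ≢ 1 ✓]
39^2 ≡ 27 (mod 83)  [q = 41: ≢ 1 ✓]
Every test exponent gives a nontrivial residue, hence 39 generates the full group.

Yes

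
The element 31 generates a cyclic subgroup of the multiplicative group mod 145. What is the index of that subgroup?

4

ord(31) | φ(145) = φ(5·29) = (5−1)·(29−1) = 4·28 = 112 = 2^4 · 7.
Divisors of 112: 1, 2, 4, 7, 8, 14, 16, 28, 56, 112.
Compute 31^d (mod 145) for the divisors d until we hit 1:
31^1 ≡ 31 (mod 145)
31^2 ≡ 91 (mod 145)
31^4 ≡ 16 (mod 145)
31^7 ≡ 41 (mod 145)
31^8 ≡ 111 (mod 145)
31^14 ≡ 86 (mod 145)
31^16 ≡ 141 (mod 145)
31^28 ≡ 1 (mod 145) ✓
So ord_145(31) = 28, hence |⟨31⟩| = 28.
The index is φ(145) / ord(31) = 112 / 28 = 4.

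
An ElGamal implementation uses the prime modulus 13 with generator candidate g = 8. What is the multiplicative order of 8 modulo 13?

ord(8) | φ(13) = 13 − 1 = 12 = 2^2 · 3.
Divisors of 12: 1, 2, 3, 4, 6, 12.
Check 8^d mod 13 for each divisor in increasing order:
8^1 ≡ 8
8^2 ≡ 12
8^3 ≡ 5
8^4 ≡ 1
Hence ord(8) = 4.

4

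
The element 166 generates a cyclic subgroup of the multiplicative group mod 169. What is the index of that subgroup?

Since 166 ∈ (Z/169Z)^×, its order divides φ(169) = φ(13^2) = 13·(13−1) = 156 = 2^2 · 3 · 13.
Divisors of 156: 1, 2, 3, 4, 6, 12, 13, 26, 39, 52, 78, 156.
Evaluate successive powers at the divisors of 156:
166^1 ≡ 166
166^2 ≡ 9
166^3 ≡ 142
166^4 ≡ 81
166^6 ≡ 53
166^12 ≡ 105
166^13 ≡ 23
166^26 ≡ 22
166^39 ≡ 168
166^52 ≡ 146
166^78 ≡ 1
So ord_169(166) = 78, hence |⟨166⟩| = 78.
The index is φ(169) / ord(166) = 156 / 78 = 2.

2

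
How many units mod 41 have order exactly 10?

φ(41) = 41 − 1 = 40 = 2^3 · 5.
(Z/41Z)^× is cyclic (|G| = 40); a cyclic group of order m has exactly φ(d) elements of each order d | m, and none otherwise.
10 = 2 · 5 divides 40, and φ(10) = 4.

4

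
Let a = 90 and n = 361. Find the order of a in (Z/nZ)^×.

The order of 90 must divide φ(361) = φ(19^2) = 19·(19−1) = 342 = 2 · 3^2 · 19.
Divisors of 342: 1, 2, 3, 6, 9, 18, 19, 38, 57, 114, 171, 342.
Test each divisor d:
90^1 ≡ 90 (mod 361)
90^2 ≡ 158 (mod 361)
90^3 ≡ 141 (mod 361)
90^6 ≡ 26 (mod 361)
90^9 ≡ 56 (mod 361)
90^18 ≡ 248 (mod 361)
90^19 ≡ 299 (mod 361)
90^38 ≡ 234 (mod 361)
90^57 ≡ 293 (mod 361)
90^114 ≡ 292 (mod 361)
90^171 ≡ 360 (mod 361)
90^342 ≡ 1 (mod 361) ✓
The smallest such exponent is 342, so the order of 90 is 342.

342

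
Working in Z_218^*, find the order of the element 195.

Since 195 ∈ (Z/218Z)^×, its order divides φ(218) = φ(2)·φ(109) = 1·108 = 108 = 2^2 · 3^3.
Divisors of 108: 1, 2, 3, 4, 6, 9, 12, 18, 27, 36, 54, 108.
Compute 195^d (mod 218) for the divisors d until we hit 1:
195^1 ≡ 195
195^2 ≡ 93
195^3 ≡ 41
195^4 ≡ 147
195^6 ≡ 155
195^9 ≡ 33
195^12 ≡ 45
195^18 ≡ 217
195^27 ≡ 185
195^36 ≡ 1
Hence ord(195) = 36.

36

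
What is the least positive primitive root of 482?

7

φ(482) = φ(2)·φ(241) = 1·240 = 240 = 2^4 · 3 · 5.
g is a primitive root iff g^(240/q) ≢ 1 (mod 482) for each prime q ∈ {2, 3, 5}.
g = 2: gcd(2, 482) = 2 > 1, not a unit — skip.
g = 3: 3^120 ≡ 1 — hits 1, so not a primitive root.
g = 4: gcd(4, 482) = 2 > 1, not a unit — skip.
g = 5: 5^120 ≡ 1 — hits 1, so not a primitive root.
g = 6: gcd(6, 482) = 2 > 1, not a unit — skip.
g = 7: 7^120 ≡ 481; 7^80 ≡ 15; 7^48 ≡ 91 — none is 1, so 7 is a primitive root.
So 7 is the smallest generator of (Z/482Z)^×.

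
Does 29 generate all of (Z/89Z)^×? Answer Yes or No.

φ(89) = 89 − 1 = 88 = 2^3 · 11.
Test 29^(88/q) mod 89 for each prime factor q of 88:
29^44 ≡ 88 (mod 89)  [q = 2: ≢ 1 ✓]
29^8 ≡ 4 (mod 89)  [q = 11: ≢ 1 ✓]
All checks pass, so 29 has order 88 and is a primitive root modulo 89.

Yes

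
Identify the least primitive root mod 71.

7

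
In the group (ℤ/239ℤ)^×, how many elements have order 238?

96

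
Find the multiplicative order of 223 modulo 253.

55

By Lagrange's theorem, ord_253(223) divides φ(253) = φ(11·23) = (11−1)·(23−1) = 10·22 = 220 = 2^2 · 5 · 11.
Divisors of 220: 1, 2, 4, 5, 10, 11, 20, 22, 44, 55, 110, 220.
Check 223^d mod 253 for each divisor in increasing order:
223^1 ≡ 223 (mod 253)
223^2 ≡ 141 (mod 253)
223^4 ≡ 147 (mod 253)
223^5 ≡ 144 (mod 253)
223^10 ≡ 243 (mod 253)
223^11 ≡ 47 (mod 253)
223^20 ≡ 100 (mod 253)
223^22 ≡ 185 (mod 253)
223^44 ≡ 70 (mod 253)
223^55 ≡ 1 (mod 253) ✓
Hence ord(223) = 55.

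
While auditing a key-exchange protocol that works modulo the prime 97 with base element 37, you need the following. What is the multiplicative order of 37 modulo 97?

96

By Lagrange's theorem, ord_97(37) divides φ(97) = 97 − 1 = 96 = 2^5 · 3.
Divisors of 96: 1, 2, 3, 4, 6, 8, 12, 16, 24, 32, 48, 96.
Check 37^d mod 97 for each divisor in increasing order:
37^1 ≡ 37 (mod 97)
37^2 ≡ 11 (mod 97)
37^3 ≡ 19 (mod 97)
37^4 ≡ 24 (mod 97)
37^6 ≡ 70 (mod 97)
37^8 ≡ 91 (mod 97)
37^12 ≡ 50 (mod 97)
37^16 ≡ 36 (mod 97)
37^24 ≡ 75 (mod 97)
37^32 ≡ 35 (mod 97)
37^48 ≡ 96 (mod 97)
37^96 ≡ 1 (mod 97) ✓
So ord_97(37) = 96.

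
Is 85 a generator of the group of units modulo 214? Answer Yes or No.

φ(214) = φ(2)·φ(107) = 1·106 = 106 = 2 · 53.
85 is a primitive root mod 214 iff 85^(φ(214)/q) ≢ 1 for every prime q | φ(214), i.e. q ∈ {2, 53}.
85^53 ≡ 1 (mod 214)  [q = 2: ≡ 1 ✗]
85^2 ≡ 163 (mod 214)  [q = 53: ≢ 1 ✓]
85^53 ≡ 1 shows ord(85) | 53, strictly less than φ(214); not a primitive root.

No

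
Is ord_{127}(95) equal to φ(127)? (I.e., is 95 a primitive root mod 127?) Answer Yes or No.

φ(127) = 127 − 1 = 126 = 2 · 3^2 · 7.
Test 95^(126/q) mod 127 for each prime factor q of 126:
95^63 ≡ 126 (mod 127)  [q = 2: ≢ 1 ✓]
95^42 ≡ 1 (mod 127)  [q = 3: ≡ 1 ✗]
95^18 ≡ 64 (mod 127)  [q = 7: ≢ 1 ✓]
95^42 ≡ 1 shows ord(95) | 42, strictly less than φ(127); not a primitive root.

No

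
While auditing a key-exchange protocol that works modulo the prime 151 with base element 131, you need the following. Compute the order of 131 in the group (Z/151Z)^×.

By Lagrange's theorem, ord_151(131) divides φ(151) = 151 − 1 = 150 = 2 · 3 · 5^2.
Divisors of 150: 1, 2, 3, 5, 6, 10, 15, 25, 30, 50, 75, 150.
Test each divisor d:
131^1 ≡ 131
131^2 ≡ 98
131^3 ≡ 3
131^5 ≡ 143
131^6 ≡ 9
131^10 ≡ 64
131^15 ≡ 92
131^25 ≡ 150
131^30 ≡ 8
131^50 ≡ 1
The smallest such exponent is 50, so the order of 131 is 50.

50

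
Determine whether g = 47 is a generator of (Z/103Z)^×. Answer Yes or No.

No

φ(103) = 103 − 1 = 102 = 2 · 3 · 17.
It suffices to check that the order of 47 is not a proper divisor of 102: compute 47^(102/q) for q ∈ {2, 3, 17}.
47^51 ≡ 102 (mod 103)  [q = 2: ≢ 1 ✓]
47^34 ≡ 56 (mod 103)  [q = 3: ≢ 1 ✓]
47^6 ≡ 1 (mod 103)  [q = 17: ≡ 1 ✗]
The check at q = 17 fails, so 47 generates a proper subgroup.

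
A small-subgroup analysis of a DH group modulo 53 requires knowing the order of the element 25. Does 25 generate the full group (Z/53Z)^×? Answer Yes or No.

No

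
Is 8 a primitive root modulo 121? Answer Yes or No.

Yes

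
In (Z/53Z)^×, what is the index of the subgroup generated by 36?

4

ord(36) | φ(53) = 53 − 1 = 52 = 2^2 · 13.
Divisors of 52: 1, 2, 4, 13, 26, 52.
Check 36^d mod 53 for each divisor in increasing order:
36^1 ≡ 36
36^2 ≡ 24
36^4 ≡ 46
36^13 ≡ 1
The order of 36 is 13, so the subgroup it generates has 13 elements.
Index = |(Z/53Z)^×| / |⟨36⟩| = 52 / 13 = 4.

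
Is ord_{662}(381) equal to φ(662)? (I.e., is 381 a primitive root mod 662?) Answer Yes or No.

φ(662) = φ(2)·φ(331) = 1·330 = 330 = 2 · 3 · 5 · 11.
It suffices to check that the order of 381 is not a proper divisor of 330: compute 381^(330/q) for q ∈ {2, 3, 5, 11}.
381^165 ≡ 661 (mod 662)  [q = 2: ≢ 1 ✓]
381^110 ≡ 31 (mod 662)  [q = 3: ≢ 1 ✓]
381^66 ≡ 323 (mod 662)  [q = 5: ≢ 1 ✓]
381^30 ≡ 293 (mod 662)  [q = 11: ≢ 1 ✓]
Every test exponent gives a nontrivial residue, hence 381 generates the full group.

Yes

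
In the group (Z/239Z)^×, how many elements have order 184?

0

φ(239) = 239 − 1 = 238 = 2 · 7 · 17.
In a cyclic group of order 238, there are φ(d) elements of order d for each divisor d of 238, and zero for non-divisors.
Since 184 ∤ 238, the count is 0.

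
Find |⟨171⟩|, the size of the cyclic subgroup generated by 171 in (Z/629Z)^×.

12

The order of 171 must divide φ(629) = φ(17·37) = (17−1)·(37−1) = 16·36 = 576 = 2^6 · 3^2.
Divisors of 576: 1, 2, 3, 4, 6, 8, 9, 12, 16, 18, 24, 32, 36, 48, 64, 72, 96, 144, 192, 288, 576.
Test each divisor d:
171^1 ≡ 171
171^2 ≡ 307
171^3 ≡ 290
171^4 ≡ 528
171^6 ≡ 443
171^8 ≡ 137
171^9 ≡ 154
171^12 ≡ 1
Hence ord(171) = 12.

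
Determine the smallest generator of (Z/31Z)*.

φ(31) = 31 − 1 = 30 = 2 · 3 · 5.
g is a primitive root iff g^(30/q) ≢ 1 (mod 31) for each prime q ∈ {2, 3, 5}.
g = 2: 2^15 ≡ 1 — hits 1, so not a primitive root.
g = 3: 3^15 ≡ 30; 3^10 ≡ 25; 3^6 ≡ 16 — none is 1, so 3 is a primitive root.
The smallest primitive root modulo 31 is 3.

3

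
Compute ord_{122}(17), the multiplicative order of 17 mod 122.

60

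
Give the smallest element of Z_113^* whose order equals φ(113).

3

φ(113) = 113 − 1 = 112 = 2^4 · 7.
g is a primitive root iff g^(112/q) ≢ 1 (mod 113) for each prime q ∈ {2, 7}.
g = 2: 2^56 ≡ 1 — hits 1, so not a primitive root.
g = 3: 3^56 ≡ 112; 3^16 ≡ 49 — none is 1, so 3 is a primitive root.
Hence the least primitive root of 113 is 3.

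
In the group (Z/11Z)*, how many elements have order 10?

φ(11) = 11 − 1 = 10 = 2 · 5.
In a cyclic group of order 10, there are φ(d) elements of order d for each divisor d of 10, and zero for non-divisors.
10 = 2 · 5 divides 10, and φ(10) = 4.

4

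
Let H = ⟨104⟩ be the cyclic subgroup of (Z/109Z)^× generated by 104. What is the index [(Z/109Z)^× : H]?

By Lagrange's theorem, ord_109(104) divides φ(109) = 109 − 1 = 108 = 2^2 · 3^3.
Divisors of 108: 1, 2, 3, 4, 6, 9, 12, 18, 27, 36, 54, 108.
Check 104^d mod 109 for each divisor in increasing order:
104^1 ≡ 104 (mod 109)
104^2 ≡ 25 (mod 109)
104^3 ≡ 93 (mod 109)
104^4 ≡ 80 (mod 109)
104^6 ≡ 38 (mod 109)
104^9 ≡ 46 (mod 109)
104^12 ≡ 27 (mod 109)
104^18 ≡ 45 (mod 109)
104^27 ≡ 108 (mod 109)
104^36 ≡ 63 (mod 109)
104^54 ≡ 1 (mod 109) ✓
Thus |⟨104⟩| = ord(104) = 54.
The index is φ(109) / ord(104) = 108 / 54 = 2.

2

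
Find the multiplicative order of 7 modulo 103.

The order of 7 must divide φ(103) = 103 − 1 = 102 = 2 · 3 · 17.
Divisors of 102: 1, 2, 3, 6, 17, 34, 51, 102.
Test each divisor d:
7^1 ≡ 7 (mod 103)
7^2 ≡ 49 (mod 103)
7^3 ≡ 34 (mod 103)
7^6 ≡ 23 (mod 103)
7^17 ≡ 46 (mod 103)
7^34 ≡ 56 (mod 103)
7^51 ≡ 1 (mod 103) ✓
Therefore the multiplicative order of 7 modulo 103 is 51.

51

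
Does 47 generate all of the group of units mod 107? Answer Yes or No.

No

φ(107) = 107 − 1 = 106 = 2 · 53.
47 is a primitive root mod 107 iff 47^(φ(107)/q) ≢ 1 for every prime q | φ(107), i.e. q ∈ {2, 53}.
47^53 ≡ 1 (mod 107)  [q = 2: ≡ 1 ✗]
47^2 ≡ 69 (mod 107)  [q = 53: ≢ 1 ✓]
Since 47^53 ≡ 1, the order of 47 divides 53 < 106, so 47 is not a primitive root.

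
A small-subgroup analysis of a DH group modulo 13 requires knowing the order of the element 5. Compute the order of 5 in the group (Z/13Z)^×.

4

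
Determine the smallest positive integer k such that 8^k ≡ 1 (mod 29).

Since 8 ∈ (Z/29Z)^×, its order divides φ(29) = 29 − 1 = 28 = 2^2 · 7.
Divisors of 28: 1, 2, 4, 7, 14, 28.
Evaluate successive powers at the divisors of 28:
8^1 ≡ 8
8^2 ≡ 6
8^4 ≡ 7
8^7 ≡ 17
8^14 ≡ 28
8^28 ≡ 1
Hence ord(8) = 28.

28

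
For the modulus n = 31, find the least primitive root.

φ(31) = 31 − 1 = 30 = 2 · 3 · 5.
g is a primitive root iff g^(30/q) ≢ 1 (mod 31) for each prime q ∈ {2, 3, 5}.
g = 2: 2^15 ≡ 1 — hits 1, so not a primitive root.
g = 3: 3^15 ≡ 30; 3^10 ≡ 25; 3^6 ≡ 16 — none is 1, so 3 is a primitive root.
Hence the least primitive root of 31 is 3.

3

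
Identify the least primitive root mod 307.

5

φ(307) = 307 − 1 = 306 = 2 · 3^2 · 17.
g is a primitive root iff g^(306/q) ≢ 1 (mod 307) for each prime q ∈ {2, 3, 17}.
g = 2: 2^153 ≡ 306; 2^102 ≡ 1 — hits 1, so not a primitive root.
g = 3: 3^153 ≡ 306; 3^102 ≡ 1 — hits 1, so not a primitive root.
g = 4: 4^153 ≡ 1 — hits 1, so not a primitive root.
g = 5: 5^153 ≡ 306; 5^102 ≡ 289; 5^18 ≡ 81 — none is 1, so 5 is a primitive root.
Hence the least primitive root of 307 is 5.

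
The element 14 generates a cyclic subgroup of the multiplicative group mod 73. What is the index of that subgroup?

The order of 14 must divide φ(73) = 73 − 1 = 72 = 2^3 · 3^2.
Divisors of 72: 1, 2, 3, 4, 6, 8, 9, 12, 18, 24, 36, 72.
Compute 14^d (mod 73) for the divisors d until we hit 1:
14^1 ≡ 14 (mod 73)
14^2 ≡ 50 (mod 73)
14^3 ≡ 43 (mod 73)
14^4 ≡ 18 (mod 73)
14^6 ≡ 24 (mod 73)
14^8 ≡ 32 (mod 73)
14^9 ≡ 10 (mod 73)
14^12 ≡ 65 (mod 73)
14^18 ≡ 27 (mod 73)
14^24 ≡ 64 (mod 73)
14^36 ≡ 72 (mod 73)
14^72 ≡ 1 (mod 73) ✓
Thus |⟨14⟩| = ord(14) = 72.
Index = |(Z/73Z)^×| / |⟨14⟩| = 72 / 72 = 1.

1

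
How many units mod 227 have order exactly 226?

φ(227) = 227 − 1 = 226 = 2 · 113.
In a cyclic group of order 226, there are φ(d) elements of order d for each divisor d of 226, and zero for non-divisors.
226 = 2 · 113 divides 226, and φ(226) = 112.

112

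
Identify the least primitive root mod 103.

φ(103) = 103 − 1 = 102 = 2 · 3 · 17.
g is a primitive root iff g^(102/q) ≢ 1 (mod 103) for each prime q ∈ {2, 3, 17}.
g = 2: 2^51 ≡ 1 — hits 1, so not a primitive root.
g = 3: 3^51 ≡ 102; 3^34 ≡ 1 — hits 1, so not a primitive root.
g = 4: 4^51 ≡ 1 — hits 1, so not a primitive root.
g = 5: 5^51 ≡ 102; 5^34 ≡ 56; 5^6 ≡ 72 — none is 1, so 5 is a primitive root.
The smallest primitive root modulo 103 is 5.

5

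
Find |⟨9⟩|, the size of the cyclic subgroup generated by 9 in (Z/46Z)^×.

The order of 9 must divide φ(46) = φ(2)·φ(23) = 1·22 = 22 = 2 · 11.
Divisors of 22: 1, 2, 11, 22.
Compute 9^d (mod 46) for the divisors d until we hit 1:
9^1 ≡ 9 (mod 46)
9^2 ≡ 35 (mod 46)
9^11 ≡ 1 (mod 46) ✓
Hence ord(9) = 11.

11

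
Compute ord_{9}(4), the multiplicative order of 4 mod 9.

By Lagrange's theorem, ord_9(4) divides φ(9) = φ(3^2) = 3·(3−1) = 6 = 2 · 3.
Divisors of 6: 1, 2, 3, 6.
Compute 4^d (mod 9) for the divisors d until we hit 1:
4^1 ≡ 4
4^2 ≡ 7
4^3 ≡ 1
So ord_9(4) = 3.

3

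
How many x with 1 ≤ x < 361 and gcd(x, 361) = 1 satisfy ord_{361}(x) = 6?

φ(361) = φ(19^2) = 19·(19−1) = 342 = 2 · 3^2 · 19.
(Z/361Z)^× is cyclic (|G| = 342); a cyclic group of order m has exactly φ(d) elements of each order d | m, and none otherwise.
6 = 2 · 3 divides 342, and φ(6) = 2.

2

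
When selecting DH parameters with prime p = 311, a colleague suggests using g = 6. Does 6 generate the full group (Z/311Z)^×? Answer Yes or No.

No

φ(311) = 311 − 1 = 310 = 2 · 5 · 31.
An element g generates (Z/311Z)^× iff g^(310/q) ≢ 1 (mod 311) for each prime q ∈ {2, 5, 31}.
6^155 ≡ 1 (mod 311)  [q = 2: ≡ 1 ✗]
6^62 ≡ 36 (mod 311)  [q = 5: ≢ 1 ✓]
6^10 ≡ 1 (mod 311)  [q = 31: ≡ 1 ✗]
6^155 ≡ 1 shows ord(6) | 155, strictly less than φ(311); not a primitive root.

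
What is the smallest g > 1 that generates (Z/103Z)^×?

5

φ(103) = 103 − 1 = 102 = 2 · 3 · 17.
g is a primitive root iff g^(102/q) ≢ 1 (mod 103) for each prime q ∈ {2, 3, 17}.
g = 2: 2^51 ≡ 1 — hits 1, so not a primitive root.
g = 3: 3^51 ≡ 102; 3^34 ≡ 1 — hits 1, so not a primitive root.
g = 4: 4^51 ≡ 1 — hits 1, so not a primitive root.
g = 5: 5^51 ≡ 102; 5^34 ≡ 56; 5^6 ≡ 72 — none is 1, so 5 is a primitive root.
The smallest primitive root modulo 103 is 5.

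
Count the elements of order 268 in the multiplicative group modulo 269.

φ(269) = 269 − 1 = 268 = 2^2 · 67.
(Z/269Z)^× is cyclic (|G| = 268); a cyclic group of order m has exactly φ(d) elements of each order d | m, and none otherwise.
268 = 2^2 · 67 divides 268, and φ(268) = 132.

132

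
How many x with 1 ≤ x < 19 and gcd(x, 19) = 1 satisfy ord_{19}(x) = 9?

6

φ(19) = 19 − 1 = 18 = 2 · 3^2.
(Z/19Z)^× is cyclic (|G| = 18); a cyclic group of order m has exactly φ(d) elements of each order d | m, and none otherwise.
9 = 3^2 divides 18, and φ(9) = 6.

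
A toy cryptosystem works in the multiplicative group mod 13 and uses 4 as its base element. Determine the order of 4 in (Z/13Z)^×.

6

By Lagrange's theorem, ord_13(4) divides φ(13) = 13 − 1 = 12 = 2^2 · 3.
Divisors of 12: 1, 2, 3, 4, 6, 12.
Compute 4^d (mod 13) for the divisors d until we hit 1:
4^1 ≡ 4 (mod 13)
4^2 ≡ 3 (mod 13)
4^3 ≡ 12 (mod 13)
4^4 ≡ 9 (mod 13)
4^6 ≡ 1 (mod 13) ✓
Hence ord(4) = 6.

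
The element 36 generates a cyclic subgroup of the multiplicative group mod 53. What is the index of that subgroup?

4

Since 36 ∈ (Z/53Z)^×, its order divides φ(53) = 53 − 1 = 52 = 2^2 · 13.
Divisors of 52: 1, 2, 4, 13, 26, 52.
Check 36^d mod 53 for each divisor in increasing order:
36^1 ≡ 36 (mod 53)
36^2 ≡ 24 (mod 53)
36^4 ≡ 46 (mod 53)
36^13 ≡ 1 (mod 53) ✓
The order of 36 is 13, so the subgroup it generates has 13 elements.
[(Z/53Z)^× : ⟨36⟩] = 52/13 = 4.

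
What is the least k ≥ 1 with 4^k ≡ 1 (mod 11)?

5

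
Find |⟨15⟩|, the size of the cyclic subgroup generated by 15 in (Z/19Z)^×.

ord(15) | φ(19) = 19 − 1 = 18 = 2 · 3^2.
Divisors of 18: 1, 2, 3, 6, 9, 18.
Compute 15^d (mod 19) for the divisors d until we hit 1:
15^1 ≡ 15 (mod 19)
15^2 ≡ 16 (mod 19)
15^3 ≡ 12 (mod 19)
15^6 ≡ 11 (mod 19)
15^9 ≡ 18 (mod 19)
15^18 ≡ 1 (mod 19) ✓
Therefore the multiplicative order of 15 modulo 19 is 18.

18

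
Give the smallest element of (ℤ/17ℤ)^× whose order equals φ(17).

3

φ(17) = 17 − 1 = 16 = 2^4.
Test candidates g = 2, 3, … against the prime factors q ∈ {2} of φ(17): g is a generator iff g^(16/q) ≢ 1 for every such q.
g = 2: 2^8 ≡ 1 — hits 1, so not a primitive root.
g = 3: 3^8 ≡ 16 — none is 1, so 3 is a primitive root.
Hence the least primitive root of 17 is 3.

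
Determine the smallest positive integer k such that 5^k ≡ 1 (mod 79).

39

Since 5 ∈ (Z/79Z)^×, its order divides φ(79) = 79 − 1 = 78 = 2 · 3 · 13.
Divisors of 78: 1, 2, 3, 6, 13, 26, 39, 78.
Check 5^d mod 79 for each divisor in increasing order:
5^1 ≡ 5 (mod 79)
5^2 ≡ 25 (mod 79)
5^3 ≡ 46 (mod 79)
5^6 ≡ 62 (mod 79)
5^13 ≡ 23 (mod 79)
5^26 ≡ 55 (mod 79)
5^39 ≡ 1 (mod 79) ✓
Therefore the multiplicative order of 5 modulo 79 is 39.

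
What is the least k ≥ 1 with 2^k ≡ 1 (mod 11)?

10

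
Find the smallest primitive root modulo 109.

6

φ(109) = 109 − 1 = 108 = 2^2 · 3^3.
g is a primitive root iff g^(108/q) ≢ 1 (mod 109) for each prime q ∈ {2, 3}.
g = 2: 2^54 ≡ 108; 2^36 ≡ 1 — hits 1, so not a primitive root.
g = 3: 3^54 ≡ 1 — hits 1, so not a primitive root.
g = 4: 4^54 ≡ 1 — hits 1, so not a primitive root.
g = 5: 5^54 ≡ 1 — hits 1, so not a primitive root.
g = 6: 6^54 ≡ 108; 6^36 ≡ 63 — none is 1, so 6 is a primitive root.
Hence the least primitive root of 109 is 6.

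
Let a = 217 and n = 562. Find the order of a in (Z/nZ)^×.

ord(217) | φ(562) = φ(2)·φ(281) = 1·280 = 280 = 2^3 · 5 · 7.
Divisors of 280: 1, 2, 4, 5, 7, 8, 10, 14, 20, 28, 35, 40, 56, 70, 140, 280.
Compute 217^d (mod 562) for the divisors d until we hit 1:
217^1 ≡ 217 (mod 562)
217^2 ≡ 443 (mod 562)
217^4 ≡ 111 (mod 562)
217^5 ≡ 483 (mod 562)
217^7 ≡ 409 (mod 562)
217^8 ≡ 519 (mod 562)
217^10 ≡ 59 (mod 562)
217^14 ≡ 367 (mod 562)
217^20 ≡ 109 (mod 562)
217^28 ≡ 371 (mod 562)
217^35 ≡ 561 (mod 562)
217^40 ≡ 79 (mod 562)
217^56 ≡ 513 (mod 562)
217^70 ≡ 1 (mod 562) ✓
Hence ord(217) = 70.

70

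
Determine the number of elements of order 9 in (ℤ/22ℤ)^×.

0

φ(22) = φ(2)·φ(11) = 1·10 = 10 = 2 · 5.
In a cyclic group of order 10, there are φ(d) elements of order d for each divisor d of 10, and zero for non-divisors.
Since 9 ∤ 10, the count is 0.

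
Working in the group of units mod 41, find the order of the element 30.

40

By Lagrange's theorem, ord_41(30) divides φ(41) = 41 − 1 = 40 = 2^3 · 5.
Divisors of 40: 1, 2, 4, 5, 8, 10, 20, 40.
Test each divisor d:
30^1 ≡ 30 (mod 41)
30^2 ≡ 39 (mod 41)
30^4 ≡ 4 (mod 41)
30^5 ≡ 38 (mod 41)
30^8 ≡ 16 (mod 41)
30^10 ≡ 9 (mod 41)
30^20 ≡ 40 (mod 41)
30^40 ≡ 1 (mod 41) ✓
The smallest such exponent is 40, so the order of 30 is 40.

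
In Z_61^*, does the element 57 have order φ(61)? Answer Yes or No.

No

φ(61) = 61 − 1 = 60 = 2^2 · 3 · 5.
An element g generates (Z/61Z)^× iff g^(60/q) ≢ 1 (mod 61) for each prime q ∈ {2, 3, 5}.
57^30 ≡ 1 (mod 61)  [q = 2: ≡ 1 ✗]
57^20 ≡ 13 (mod 61)  [q = 3: ≢ 1 ✓]
57^12 ≡ 20 (mod 61)  [q = 5: ≢ 1 ✓]
The check at q = 2 fails, so 57 generates a proper subgroup.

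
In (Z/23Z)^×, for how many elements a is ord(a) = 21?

0

φ(23) = 23 − 1 = 22 = 2 · 11.
In a cyclic group of order 22, there are φ(d) elements of order d for each divisor d of 22, and zero for non-divisors.
21 does not divide 22, so no element of (Z/23Z)^× has order 21.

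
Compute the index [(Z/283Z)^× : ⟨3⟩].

1

Since 3 ∈ (Z/283Z)^×, its order divides φ(283) = 283 − 1 = 282 = 2 · 3 · 47.
Divisors of 282: 1, 2, 3, 6, 47, 94, 141, 282.
Test each divisor d:
3^1 ≡ 3
3^2 ≡ 9
3^3 ≡ 27
3^6 ≡ 163
3^47 ≡ 239
3^94 ≡ 238
3^141 ≡ 282
3^282 ≡ 1
So ord_283(3) = 282, hence |⟨3⟩| = 282.
[(Z/283Z)^× : ⟨3⟩] = 282/282 = 1.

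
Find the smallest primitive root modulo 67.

2

φ(67) = 67 − 1 = 66 = 2 · 3 · 11.
g is a primitive root iff g^(66/q) ≢ 1 (mod 67) for each prime q ∈ {2, 3, 11}.
g = 2: 2^33 ≡ 66; 2^22 ≡ 37; 2^6 ≡ 64 — none is 1, so 2 is a primitive root.
The smallest primitive root modulo 67 is 2.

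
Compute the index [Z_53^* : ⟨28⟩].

Since 28 ∈ (Z/53Z)^×, its order divides φ(53) = 53 − 1 = 52 = 2^2 · 13.
Divisors of 52: 1, 2, 4, 13, 26, 52.
Check 28^d mod 53 for each divisor in increasing order:
28^1 ≡ 28 (mod 53)
28^2 ≡ 42 (mod 53)
28^4 ≡ 15 (mod 53)
28^13 ≡ 1 (mod 53) ✓
Thus |⟨28⟩| = ord(28) = 13.
[(Z/53Z)^× : ⟨28⟩] = 52/13 = 4.

4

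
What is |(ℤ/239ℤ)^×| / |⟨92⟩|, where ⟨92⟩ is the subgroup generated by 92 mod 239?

1

ord(92) | φ(239) = 239 − 1 = 238 = 2 · 7 · 17.
Divisors of 238: 1, 2, 7, 14, 17, 34, 119, 238.
Check 92^d mod 239 for each divisor in increasing order:
92^1 ≡ 92 (mod 239)
92^2 ≡ 99 (mod 239)
92^7 ≡ 52 (mod 239)
92^14 ≡ 75 (mod 239)
92^17 ≡ 38 (mod 239)
92^34 ≡ 10 (mod 239)
92^119 ≡ 238 (mod 239)
92^238 ≡ 1 (mod 239) ✓
So ord_239(92) = 238, hence |⟨92⟩| = 238.
[(Z/239Z)^× : ⟨92⟩] = 238/238 = 1.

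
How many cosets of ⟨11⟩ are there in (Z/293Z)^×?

1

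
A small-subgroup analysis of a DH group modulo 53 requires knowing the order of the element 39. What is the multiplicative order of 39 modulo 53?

52

Since 39 ∈ (Z/53Z)^×, its order divides φ(53) = 53 − 1 = 52 = 2^2 · 13.
Divisors of 52: 1, 2, 4, 13, 26, 52.
Test each divisor d:
39^1 ≡ 39 (mod 53)
39^2 ≡ 37 (mod 53)
39^4 ≡ 44 (mod 53)
39^13 ≡ 30 (mod 53)
39^26 ≡ 52 (mod 53)
39^52 ≡ 1 (mod 53) ✓
Hence ord(39) = 52.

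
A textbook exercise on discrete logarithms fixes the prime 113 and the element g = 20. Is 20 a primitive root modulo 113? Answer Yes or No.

Yes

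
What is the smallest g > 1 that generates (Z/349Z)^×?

2

φ(349) = 349 − 1 = 348 = 2^2 · 3 · 29.
Test candidates g = 2, 3, … against the prime factors q ∈ {2, 3, 29} of φ(349): g is a generator iff g^(348/q) ≢ 1 for every such q.
g = 2: 2^174 ≡ 348; 2^116 ≡ 226; 2^12 ≡ 257 — none is 1, so 2 is a primitive root.
So 2 is the smallest generator of (Z/349Z)^×.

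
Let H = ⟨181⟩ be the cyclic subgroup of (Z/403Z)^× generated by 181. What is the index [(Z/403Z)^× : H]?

60

Since 181 ∈ (Z/403Z)^×, its order divides φ(403) = φ(13·31) = (13−1)·(31−1) = 12·30 = 360 = 2^3 · 3^2 · 5.
Divisors of 360: 1, 2, 3, 4, 5, 6, 8, 9, 10, 12, 15, 18, 20, 24, 30, 36, 40, 45, 60, 72, 90, 120, 180, 360.
Compute 181^d (mod 403) for the divisors d until we hit 1:
181^1 ≡ 181 (mod 403)
181^2 ≡ 118 (mod 403)
181^3 ≡ 402 (mod 403)
181^4 ≡ 222 (mod 403)
181^5 ≡ 285 (mod 403)
181^6 ≡ 1 (mod 403) ✓
So ord_403(181) = 6, hence |⟨181⟩| = 6.
Index = |(Z/403Z)^×| / |⟨181⟩| = 360 / 6 = 60.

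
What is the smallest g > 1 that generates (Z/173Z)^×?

2

φ(173) = 173 − 1 = 172 = 2^2 · 43.
Test candidates g = 2, 3, … against the prime factors q ∈ {2, 43} of φ(173): g is a generator iff g^(172/q) ≢ 1 for every such q.
g = 2: 2^86 ≡ 172; 2^4 ≡ 16 — none is 1, so 2 is a primitive root.
So 2 is the smallest generator of (Z/173Z)^×.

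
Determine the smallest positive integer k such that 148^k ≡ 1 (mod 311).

By Lagrange's theorem, ord_311(148) divides φ(311) = 311 − 1 = 310 = 2 · 5 · 31.
Divisors of 310: 1, 2, 5, 10, 31, 62, 155, 310.
Evaluate successive powers at the divisors of 310:
148^1 ≡ 148 (mod 311)
148^2 ≡ 134 (mod 311)
148^5 ≡ 304 (mod 311)
148^10 ≡ 49 (mod 311)
148^31 ≡ 95 (mod 311)
148^62 ≡ 6 (mod 311)
148^155 ≡ 310 (mod 311)
148^310 ≡ 1 (mod 311) ✓
The smallest such exponent is 310, so the order of 148 is 310.

310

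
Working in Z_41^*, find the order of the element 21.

20

The order of 21 must divide φ(41) = 41 − 1 = 40 = 2^3 · 5.
Divisors of 40: 1, 2, 4, 5, 8, 10, 20, 40.
Test each divisor d:
21^1 ≡ 21 (mod 41)
21^2 ≡ 31 (mod 41)
21^4 ≡ 18 (mod 41)
21^5 ≡ 9 (mod 41)
21^8 ≡ 37 (mod 41)
21^10 ≡ 40 (mod 41)
21^20 ≡ 1 (mod 41) ✓
Hence ord(21) = 20.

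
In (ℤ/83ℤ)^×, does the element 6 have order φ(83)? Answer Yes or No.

φ(83) = 83 − 1 = 82 = 2 · 41.
6 is a primitive root mod 83 iff 6^(φ(83)/q) ≢ 1 for every prime q | φ(83), i.e. q ∈ {2, 41}.
6^41 ≡ 82 (mod 83)  [q = 2: ≢ 1 ✓]
6^2 ≡ 36 (mod 83)  [q = 41: ≢ 1 ✓]
All checks pass, so 6 has order 82 and is a primitive root modulo 83.

Yes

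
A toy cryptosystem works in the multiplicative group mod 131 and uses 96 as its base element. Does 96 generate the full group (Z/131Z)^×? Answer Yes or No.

Yes

φ(131) = 131 − 1 = 130 = 2 · 5 · 13.
It suffices to check that the order of 96 is not a proper divisor of 130: compute 96^(130/q) for q ∈ {2, 5, 13}.
96^65 ≡ 130 (mod 131)  [q = 2: ≢ 1 ✓]
96^26 ≡ 58 (mod 131)  [q = 5: ≢ 1 ✓]
96^10 ≡ 60 (mod 131)  [q = 13: ≢ 1 ✓]
All checks pass, so 96 has order 130 and is a primitive root modulo 131.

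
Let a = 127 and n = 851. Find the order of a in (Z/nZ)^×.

99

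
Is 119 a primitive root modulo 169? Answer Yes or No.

Yes

φ(169) = φ(13^2) = 13·(13−1) = 156 = 2^2 · 3 · 13.
Test 119^(156/q) mod 169 for each prime factor q of 156:
119^78 ≡ 168 (mod 169)  [q = 2: ≢ 1 ✓]
119^52 ≡ 146 (mod 169)  [q = 3: ≢ 1 ✓]
119^12 ≡ 66 (mod 169)  [q = 13: ≢ 1 ✓]
Every test exponent gives a nontrivial residue, hence 119 generates the full group.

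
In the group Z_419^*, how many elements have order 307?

0

φ(419) = 419 − 1 = 418 = 2 · 11 · 19.
(Z/419Z)^× is cyclic (|G| = 418); a cyclic group of order m has exactly φ(d) elements of each order d | m, and none otherwise.
Since 307 ∤ 418, the count is 0.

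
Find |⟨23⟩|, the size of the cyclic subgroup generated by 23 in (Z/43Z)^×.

21

By Lagrange's theorem, ord_43(23) divides φ(43) = 43 − 1 = 42 = 2 · 3 · 7.
Divisors of 42: 1, 2, 3, 6, 7, 14, 21, 42.
Compute 23^d (mod 43) for the divisors d until we hit 1:
23^1 ≡ 23
23^2 ≡ 13
23^3 ≡ 41
23^6 ≡ 4
23^7 ≡ 6
23^14 ≡ 36
23^21 ≡ 1
So ord_43(23) = 21.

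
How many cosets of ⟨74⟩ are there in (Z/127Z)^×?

2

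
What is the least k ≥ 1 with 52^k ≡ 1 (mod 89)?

8

Since 52 ∈ (Z/89Z)^×, its order divides φ(89) = 89 − 1 = 88 = 2^3 · 11.
Divisors of 88: 1, 2, 4, 8, 11, 22, 44, 88.
Check 52^d mod 89 for each divisor in increasing order:
52^1 ≡ 52 (mod 89)
52^2 ≡ 34 (mod 89)
52^4 ≡ 88 (mod 89)
52^8 ≡ 1 (mod 89) ✓
Therefore the multiplicative order of 52 modulo 89 is 8.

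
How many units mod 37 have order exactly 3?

2

φ(37) = 37 − 1 = 36 = 2^2 · 3^2.
In a cyclic group of order 36, there are φ(d) elements of order d for each divisor d of 36, and zero for non-divisors.
3 | 36, and φ(3) = 3 − 1 = 2.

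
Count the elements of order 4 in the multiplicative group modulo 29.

2

φ(29) = 29 − 1 = 28 = 2^2 · 7.
Since (Z/29Z)^× is cyclic of order 28, the number of elements of order d is φ(d) when d | 28 and 0 otherwise.
4 = 2^2 divides 28, and φ(4) = 2.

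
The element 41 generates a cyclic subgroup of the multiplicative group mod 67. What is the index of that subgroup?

The order of 41 must divide φ(67) = 67 − 1 = 66 = 2 · 3 · 11.
Divisors of 66: 1, 2, 3, 6, 11, 22, 33, 66.
Check 41^d mod 67 for each divisor in increasing order:
41^1 ≡ 41
41^2 ≡ 6
41^3 ≡ 45
41^6 ≡ 15
41^11 ≡ 30
41^22 ≡ 29
41^33 ≡ 66
41^66 ≡ 1
The order of 41 is 66, so the subgroup it generates has 66 elements.
Index = |(Z/67Z)^×| / |⟨41⟩| = 66 / 66 = 1.

1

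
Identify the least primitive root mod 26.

7

φ(26) = φ(2)·φ(13) = 1·12 = 12 = 2^2 · 3.
g is a primitive root iff g^(12/q) ≢ 1 (mod 26) for each prime q ∈ {2, 3}.
g = 2: gcd(2, 26) = 2 > 1, not a unit — skip.
g = 3: 3^6 ≡ 1 — hits 1, so not a primitive root.
g = 4: gcd(4, 26) = 2 > 1, not a unit — skip.
g = 5: 5^6 ≡ 25; 5^4 ≡ 1 — hits 1, so not a primitive root.
g = 6: gcd(6, 26) = 2 > 1, not a unit — skip.
g = 7: 7^6 ≡ 25; 7^4 ≡ 9 — none is 1, so 7 is a primitive root.
So 7 is the smallest generator of (Z/26Z)^×.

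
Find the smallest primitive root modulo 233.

3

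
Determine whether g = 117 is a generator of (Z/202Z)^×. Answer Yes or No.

No

φ(202) = φ(2)·φ(101) = 1·100 = 100 = 2^2 · 5^2.
Test 117^(100/q) mod 202 for each prime factor q of 100:
117^50 ≡ 1 (mod 202)  [q = 2: ≡ 1 ✗]
117^20 ≡ 185 (mod 202)  [q = 5: ≢ 1 ✓]
The check at q = 2 fails, so 117 generates a proper subgroup.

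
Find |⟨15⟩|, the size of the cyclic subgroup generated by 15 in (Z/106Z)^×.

13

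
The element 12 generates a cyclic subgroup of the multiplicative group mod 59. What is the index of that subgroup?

ord(12) | φ(59) = 59 − 1 = 58 = 2 · 29.
Divisors of 58: 1, 2, 29, 58.
Compute 12^d (mod 59) for the divisors d until we hit 1:
12^1 ≡ 12 (mod 59)
12^2 ≡ 26 (mod 59)
12^29 ≡ 1 (mod 59) ✓
So ord_59(12) = 29, hence |⟨12⟩| = 29.
Index = |(Z/59Z)^×| / |⟨12⟩| = 58 / 29 = 2.

2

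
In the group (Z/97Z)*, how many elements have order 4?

2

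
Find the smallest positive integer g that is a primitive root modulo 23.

φ(23) = 23 − 1 = 22 = 2 · 11.
g is a primitive root iff g^(22/q) ≢ 1 (mod 23) for each prime q ∈ {2, 11}.
g = 2: 2^11 ≡ 1 — hits 1, so not a primitive root.
g = 3: 3^11 ≡ 1 — hits 1, so not a primitive root.
g = 4: 4^11 ≡ 1 — hits 1, so not a primitive root.
g = 5: 5^11 ≡ 22; 5^2 ≡ 2 — none is 1, so 5 is a primitive root.
Hence the least primitive root of 23 is 5.

5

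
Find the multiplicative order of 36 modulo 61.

30

Since 36 ∈ (Z/61Z)^×, its order divides φ(61) = 61 − 1 = 60 = 2^2 · 3 · 5.
Divisors of 60: 1, 2, 3, 4, 5, 6, 10, 12, 15, 20, 30, 60.
Compute 36^d (mod 61) for the divisors d until we hit 1:
36^1 ≡ 36 (mod 61)
36^2 ≡ 15 (mod 61)
36^3 ≡ 52 (mod 61)
36^4 ≡ 42 (mod 61)
36^5 ≡ 48 (mod 61)
36^6 ≡ 20 (mod 61)
36^10 ≡ 47 (mod 61)
36^12 ≡ 34 (mod 61)
36^15 ≡ 60 (mod 61)
36^20 ≡ 13 (mod 61)
36^30 ≡ 1 (mod 61) ✓
The smallest such exponent is 30, so the order of 36 is 30.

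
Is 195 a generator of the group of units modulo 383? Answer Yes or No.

φ(383) = 383 − 1 = 382 = 2 · 191.
An element g generates (Z/383Z)^× iff g^(382/q) ≢ 1 (mod 383) for each prime q ∈ {2, 191}.
195^191 ≡ 1 (mod 383)  [q = 2: ≡ 1 ✗]
195^2 ≡ 108 (mod 383)  [q = 191: ≢ 1 ✓]
Since 195^191 ≡ 1, the order of 195 divides 191 < 382, so 195 is not a primitive root.

No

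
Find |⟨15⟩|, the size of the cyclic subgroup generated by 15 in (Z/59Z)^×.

Since 15 ∈ (Z/59Z)^×, its order divides φ(59) = 59 − 1 = 58 = 2 · 29.
Divisors of 58: 1, 2, 29, 58.
Check 15^d mod 59 for each divisor in increasing order:
15^1 ≡ 15 (mod 59)
15^2 ≡ 48 (mod 59)
15^29 ≡ 1 (mod 59) ✓
Hence ord(15) = 29.

29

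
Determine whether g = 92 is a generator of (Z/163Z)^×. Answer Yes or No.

φ(163) = 163 − 1 = 162 = 2 · 3^4.
An element g generates (Z/163Z)^× iff g^(162/q) ≢ 1 (mod 163) for each prime q ∈ {2, 3}.
92^81 ≡ 162 (mod 163)  [q = 2: ≢ 1 ✓]
92^54 ≡ 58 (mod 163)  [q = 3: ≢ 1 ✓]
None equal 1, so ord_163(92) = 162: 92 is a primitive root.

Yes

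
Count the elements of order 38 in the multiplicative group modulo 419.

φ(419) = 419 − 1 = 418 = 2 · 11 · 19.
(Z/419Z)^× is cyclic (|G| = 418); a cyclic group of order m has exactly φ(d) elements of each order d | m, and none otherwise.
38 = 2 · 19 divides 418, and φ(38) = 18.

18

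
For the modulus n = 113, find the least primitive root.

φ(113) = 113 − 1 = 112 = 2^4 · 7.
g is a primitive root iff g^(112/q) ≢ 1 (mod 113) for each prime q ∈ {2, 7}.
g = 2: 2^56 ≡ 1 — hits 1, so not a primitive root.
g = 3: 3^56 ≡ 112; 3^16 ≡ 49 — none is 1, so 3 is a primitive root.
Hence the least primitive root of 113 is 3.

3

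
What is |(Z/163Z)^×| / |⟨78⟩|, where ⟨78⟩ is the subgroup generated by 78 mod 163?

9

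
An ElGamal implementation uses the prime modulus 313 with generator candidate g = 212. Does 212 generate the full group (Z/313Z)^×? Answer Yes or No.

φ(313) = 313 − 1 = 312 = 2^3 · 3 · 13.
An element g generates (Z/313Z)^× iff g^(312/q) ≢ 1 (mod 313) for each prime q ∈ {2, 3, 13}.
212^156 ≡ 312 (mod 313)  [q = 2: ≢ 1 ✓]
212^104 ≡ 98 (mod 313)  [q = 3: ≢ 1 ✓]
212^24 ≡ 249 (mod 313)  [q = 13: ≢ 1 ✓]
Every test exponent gives a nontrivial residue, hence 212 generates the full group.

Yes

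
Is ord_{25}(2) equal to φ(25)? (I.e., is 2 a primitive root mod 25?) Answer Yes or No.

φ(25) = φ(5^2) = 5·(5−1) = 20 = 2^2 · 5.
2 is a primitive root mod 25 iff 2^(φ(25)/q) ≢ 1 for every prime q | φ(25), i.e. q ∈ {2, 5}.
2^10 ≡ 24 (mod 25)  [q = 2: ≢ 1 ✓]
2^4 ≡ 16 (mod 25)  [q = 5: ≢ 1 ✓]
None equal 1, so ord_25(2) = 20: 2 is a primitive root.

Yes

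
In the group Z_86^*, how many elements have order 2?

1

φ(86) = φ(2)·φ(43) = 1·42 = 42 = 2 · 3 · 7.
(Z/86Z)^× is cyclic (|G| = 42); a cyclic group of order m has exactly φ(d) elements of each order d | m, and none otherwise.
2 | 42, and φ(2) = 2 − 1 = 1.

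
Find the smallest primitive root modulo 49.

3

φ(49) = φ(7^2) = 7·(7−1) = 42 = 2 · 3 · 7.
Test candidates g = 2, 3, … against the prime factors q ∈ {2, 3, 7} of φ(49): g is a generator iff g^(42/q) ≢ 1 for every such q.
g = 2: 2^21 ≡ 1 — hits 1, so not a primitive root.
g = 3: 3^21 ≡ 48; 3^14 ≡ 30; 3^6 ≡ 43 — none is 1, so 3 is a primitive root.
So 3 is the smallest generator of (Z/49Z)^×.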